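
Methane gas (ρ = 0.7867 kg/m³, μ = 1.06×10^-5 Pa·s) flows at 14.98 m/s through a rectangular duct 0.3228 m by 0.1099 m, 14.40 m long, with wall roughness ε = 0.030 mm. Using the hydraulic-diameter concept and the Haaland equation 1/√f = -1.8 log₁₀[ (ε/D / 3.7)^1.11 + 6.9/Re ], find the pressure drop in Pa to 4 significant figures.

ΔP ≈ 131.6 Pa

Hydraulic diameter D_h = 4A/P = 4·(0.3228·0.1099)/(2·(0.3228+0.1099)) = 0.1419/0.8654 = 0.164 m.
Re = ρVD_h/μ = 0.7867·14.98·0.164/1.06e-05 = 1.823e+05.
ε/D_h = 3e-05/0.164 = 0.000183; Haaland gives 1/√f = -1.8 log₁₀[1.66e-05+3.78e-05] = 7.675, so f = 0.01698.
ΔP = f(L/D_h)(ρV²/2) = 0.01698·14.4/0.164·88.27 = 131.6 Pa.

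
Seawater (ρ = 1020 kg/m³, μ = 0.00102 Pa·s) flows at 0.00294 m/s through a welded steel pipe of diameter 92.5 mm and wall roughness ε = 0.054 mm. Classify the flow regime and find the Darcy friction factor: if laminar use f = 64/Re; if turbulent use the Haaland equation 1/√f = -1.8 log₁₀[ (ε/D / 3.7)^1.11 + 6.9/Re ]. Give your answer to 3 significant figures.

f ≈ 0.235

Re = ρVD/μ = 1020·0.00294·0.0925/0.00102 = 271.9.
Re < 2300 → laminar, so f = 64/Re = 0.2353 (roughness is irrelevant in laminar flow).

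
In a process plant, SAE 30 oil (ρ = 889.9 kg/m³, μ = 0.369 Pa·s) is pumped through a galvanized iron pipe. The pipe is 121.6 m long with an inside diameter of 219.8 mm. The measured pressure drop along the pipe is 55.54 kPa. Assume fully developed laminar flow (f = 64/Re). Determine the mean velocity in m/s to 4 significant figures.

For laminar flow, f = 64/Re with Re = ρVD/μ, so Darcy-Weisbach reduces to ΔP = 32μLV/D². Solving for V: V = ΔP·D²/(32μL) = 5.554e+04·(0.2198)²/(32·0.369·121.6) = 1.869 m/s.
Check: Re = ρVD/μ = 889.9·1.869·0.2198/0.369 = 990.6 < 2300, so the laminar assumption holds.

V ≈ 1.869 m/s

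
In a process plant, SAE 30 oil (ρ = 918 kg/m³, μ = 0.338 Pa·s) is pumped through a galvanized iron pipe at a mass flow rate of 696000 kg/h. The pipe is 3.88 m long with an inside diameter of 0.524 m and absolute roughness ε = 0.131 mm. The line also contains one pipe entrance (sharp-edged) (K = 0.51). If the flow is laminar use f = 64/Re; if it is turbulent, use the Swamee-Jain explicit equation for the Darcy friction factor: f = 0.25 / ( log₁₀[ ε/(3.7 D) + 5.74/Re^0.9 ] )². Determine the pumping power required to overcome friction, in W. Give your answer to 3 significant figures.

P ≈ 78.5 W

ṁ = 696000 kg/h = 696000/3600 = 193.3 kg/s.
A = πD²/4 = π(0.524)²/4 = 0.2157 m²; mean velocity V = ṁ/(ρA) = 193.3/(918 · 0.2157) = 0.9766 m/s.
Reynolds number Re = ρVD/μ = 918 · 0.9766 · 0.524 / 0.338 = 1390.
Re < 2300 → laminar flow, so f = 64/Re = 64/1390 = 0.04605 (the turbulent correlation is not needed).
Total minor-loss coefficient ΣK = 1·0.51 = 0.51.
ΔP = [f·L/D + ΣK]·(ρV²/2) = [0.04605·3.88/0.524 + 0.51]·(918·0.9766²/2) = [0.341 + 0.51]·437.8 = 372.5 Pa.
Q = ṁ/ρ = 193.3/918 = 0.2106 m³/s.
Pumping power P = QΔP = 0.2106·372.5 = 78.45 W = 78.5 W.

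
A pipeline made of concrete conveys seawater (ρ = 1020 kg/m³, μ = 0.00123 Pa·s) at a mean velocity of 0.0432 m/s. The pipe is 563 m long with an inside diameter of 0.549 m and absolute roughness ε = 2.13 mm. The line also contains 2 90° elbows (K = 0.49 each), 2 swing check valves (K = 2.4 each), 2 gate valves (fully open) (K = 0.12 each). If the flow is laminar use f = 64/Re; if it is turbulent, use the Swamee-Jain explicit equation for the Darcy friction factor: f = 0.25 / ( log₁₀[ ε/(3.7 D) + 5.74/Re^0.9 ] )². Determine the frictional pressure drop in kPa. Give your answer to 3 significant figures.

ΔP ≈ 0.0383 kPa

Reynolds number Re = ρVD/μ = 1020 · 0.0432 · 0.549 / 0.00123 = 1.967e+04.
Re > 4000 → turbulent. Relative roughness ε/D = 0.00213/0.549 = 0.00388. Swamee-Jain: f = 0.25/(log₁₀[0.00388/3.7 + 5.74/1.967e+04^0.9])² = 0.25/(log₁₀[0.00105 + 0.000784])² = 0.25/(-2.737)² = 0.03338.
Total minor-loss coefficient ΣK = 2·0.49 + 2·2.4 + 2·0.12 = 6.02.
ΔP = [f·L/D + ΣK]·(ρV²/2) = [0.03338·563/0.549 + 6.02]·(1020·0.0432²/2) = [34.23 + 6.02]·0.9518 = 38.31 Pa.
ΔP = 38.31 Pa = 0.0383 kPa.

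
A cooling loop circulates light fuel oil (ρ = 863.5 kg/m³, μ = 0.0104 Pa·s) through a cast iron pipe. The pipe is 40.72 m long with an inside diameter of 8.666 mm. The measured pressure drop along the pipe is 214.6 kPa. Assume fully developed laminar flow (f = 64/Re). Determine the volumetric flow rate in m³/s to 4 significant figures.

For laminar flow, f = 64/Re with Re = ρVD/μ, so Darcy-Weisbach reduces to ΔP = 32μLV/D². Solving for V: V = ΔP·D²/(32μL) = 2.146e+05·(0.008666)²/(32·0.0104·40.72) = 1.189 m/s.
Check: Re = ρVD/μ = 863.5·1.189·0.008666/0.0104 = 855.7 < 2300, so the laminar assumption holds.
Q = V·A = 1.189·(π/4·0.008666²) = 7.015e-05 m³/s = 7.015×10^-5 m³/s.

Q ≈ 7.015×10^-5 m³/s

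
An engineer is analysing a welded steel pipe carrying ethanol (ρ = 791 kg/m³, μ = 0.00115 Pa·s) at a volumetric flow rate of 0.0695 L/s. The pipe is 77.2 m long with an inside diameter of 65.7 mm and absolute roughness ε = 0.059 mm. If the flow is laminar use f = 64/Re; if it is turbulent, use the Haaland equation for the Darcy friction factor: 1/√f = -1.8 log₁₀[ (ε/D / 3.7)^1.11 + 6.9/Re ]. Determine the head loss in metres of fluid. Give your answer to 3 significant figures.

h_f ≈ 0.00174 m

Q = 0.0695 L/s = 0.0695/1000 = 6.95e-05 m³/s.
Cross-sectional area A = πD²/4 = π(0.0657)²/4 = 0.00339 m²; mean velocity V = Q/A = 6.95e-05/0.00339 = 0.0205 m/s.
Reynolds number Re = ρVD/μ = 791 · 0.0205 · 0.0657 / 0.00115 = 926.4.
Re < 2300 → laminar flow, so f = 64/Re = 64/926.4 = 0.06908 (the turbulent correlation is not needed).
Darcy-Weisbach: ΔP = f(L/D)(ρV²/2) = 0.06908·(77.2/0.0657)·(791·0.0205²/2) = 0.06908·1175·0.1662 = 13.49 Pa.
Head loss h_f = ΔP/(ρg) = 13.49/(791·9.81) = 0.00174 m.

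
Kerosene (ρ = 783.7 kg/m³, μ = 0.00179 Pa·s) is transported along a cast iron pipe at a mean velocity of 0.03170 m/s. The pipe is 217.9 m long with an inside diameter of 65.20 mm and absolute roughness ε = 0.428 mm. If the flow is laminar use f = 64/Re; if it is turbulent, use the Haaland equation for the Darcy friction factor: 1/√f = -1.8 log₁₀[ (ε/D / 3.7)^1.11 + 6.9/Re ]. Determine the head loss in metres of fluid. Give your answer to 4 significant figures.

Reynolds number Re = ρVD/μ = 783.7 · 0.0317 · 0.0652 / 0.00179 = 904.9.
Re < 2300 → laminar flow, so f = 64/Re = 64/904.9 = 0.07073 (the turbulent correlation is not needed).
Darcy-Weisbach: ΔP = f(L/D)(ρV²/2) = 0.07073·(217.9/0.0652)·(783.7·0.0317²/2) = 0.07073·3342·0.3938 = 93.07 Pa.
Head loss h_f = ΔP/(ρg) = 93.07/(783.7·9.81) = 0.01211 m.

h_f ≈ 0.01211 m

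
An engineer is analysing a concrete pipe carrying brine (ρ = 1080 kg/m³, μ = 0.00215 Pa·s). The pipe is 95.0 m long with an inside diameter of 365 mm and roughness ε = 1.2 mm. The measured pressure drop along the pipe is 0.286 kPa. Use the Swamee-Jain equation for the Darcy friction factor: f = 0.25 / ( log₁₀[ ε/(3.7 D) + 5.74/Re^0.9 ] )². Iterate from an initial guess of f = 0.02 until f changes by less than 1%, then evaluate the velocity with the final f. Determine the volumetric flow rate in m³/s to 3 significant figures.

Q ≈ 0.0274 m³/s

Rearranging Darcy-Weisbach: V = √(2·ΔP·D/(f·L·ρ)). With ε/D = 0.0012/0.365 = 0.00329, iterate starting from f = 0.02:
  f = 0.02 → V = √(2·286·0.365/(0.02·95·1080)) = 0.319 m/s; Re = ρVD/μ = 5.848e+04; f → 0.02918
  f = 0.02918 → V = 0.2641 m/s; Re = 4.842e+04; f → 0.02957
  f = 0.02957 → V = 0.2623 m/s; Re = 4.81e+04; f → 0.02959
Converged (Δf/f < 1%). With the final f = 0.02959: V = √(2·286·0.365/(0.02959·95·1080)) = 0.2623 m/s.
Q = V·A = 0.2623·(π/4·0.365²) = 0.02744 m³/s = 0.0274 m³/s.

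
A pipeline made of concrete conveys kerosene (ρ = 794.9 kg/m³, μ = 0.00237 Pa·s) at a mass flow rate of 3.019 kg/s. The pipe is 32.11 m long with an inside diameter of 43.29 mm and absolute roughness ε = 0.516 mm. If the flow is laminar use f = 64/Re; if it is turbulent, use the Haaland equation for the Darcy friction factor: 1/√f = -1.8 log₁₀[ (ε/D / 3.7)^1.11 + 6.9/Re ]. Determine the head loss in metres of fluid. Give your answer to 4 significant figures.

A = πD²/4 = π(0.04329)²/4 = 0.001472 m²; mean velocity V = ṁ/(ρA) = 3.019/(794.9 · 0.001472) = 2.58 m/s.
Reynolds number Re = ρVD/μ = 794.9 · 2.58 · 0.04329 / 0.00237 = 3.747e+04.
Re > 4000 → turbulent. Relative roughness ε/D = 0.000516/0.04329 = 0.0119. Haaland: 1/√f = -1.8 log₁₀[(0.0119/3.7)^1.11 + 6.9/3.747e+04] = -1.8 log₁₀[0.00171 + 0.000184] = 4.899, so f = 0.04166.
Darcy-Weisbach: ΔP = f(L/D)(ρV²/2) = 0.04166·(32.11/0.04329)·(794.9·2.58²/2) = 0.04166·741.7·2646 = 8.178e+04 Pa.
Head loss h_f = ΔP/(ρg) = 8.178e+04/(794.9·9.81) = 10.49 m.

h_f ≈ 10.49 m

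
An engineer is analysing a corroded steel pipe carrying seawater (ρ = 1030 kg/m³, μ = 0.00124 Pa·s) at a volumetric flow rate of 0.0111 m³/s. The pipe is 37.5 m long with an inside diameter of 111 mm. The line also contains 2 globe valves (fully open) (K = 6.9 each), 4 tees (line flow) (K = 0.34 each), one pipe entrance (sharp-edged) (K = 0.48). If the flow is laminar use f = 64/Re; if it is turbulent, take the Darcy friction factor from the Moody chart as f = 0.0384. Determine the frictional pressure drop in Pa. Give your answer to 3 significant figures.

Cross-sectional area A = πD²/4 = π(0.111)²/4 = 0.009677 m²; mean velocity V = Q/A = 0.0111/0.009677 = 1.147 m/s.
Reynolds number Re = ρVD/μ = 1030 · 1.147 · 0.111 / 0.00124 = 1.058e+05.
Re > 4000 → turbulent; use the Moody-chart value f = 0.0384.
Total minor-loss coefficient ΣK = 2·6.9 + 4·0.34 + 1·0.48 = 15.6.
ΔP = [f·L/D + ΣK]·(ρV²/2) = [0.0384·37.5/0.111 + 15.6]·(1030·1.147²/2) = [12.97 + 15.6]·677.6 = 1.939e+04 Pa.

ΔP ≈ 19400 Pa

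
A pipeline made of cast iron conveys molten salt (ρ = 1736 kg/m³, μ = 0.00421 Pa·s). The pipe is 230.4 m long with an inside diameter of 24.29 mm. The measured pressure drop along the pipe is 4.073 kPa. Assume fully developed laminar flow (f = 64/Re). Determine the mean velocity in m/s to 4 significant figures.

For laminar flow, f = 64/Re with Re = ρVD/μ, so Darcy-Weisbach reduces to ΔP = 32μLV/D². Solving for V: V = ΔP·D²/(32μL) = 4073·(0.02429)²/(32·0.00421·230.4) = 0.07742 m/s.
Check: Re = ρVD/μ = 1736·0.07742·0.02429/0.00421 = 775.4 < 2300, so the laminar assumption holds.

V ≈ 0.07742 m/s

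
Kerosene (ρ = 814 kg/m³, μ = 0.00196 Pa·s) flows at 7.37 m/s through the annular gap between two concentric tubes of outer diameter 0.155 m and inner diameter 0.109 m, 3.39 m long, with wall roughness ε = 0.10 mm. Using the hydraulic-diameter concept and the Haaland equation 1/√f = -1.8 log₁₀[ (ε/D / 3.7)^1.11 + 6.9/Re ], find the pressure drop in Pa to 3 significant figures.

ΔP ≈ 40800 Pa

Hydraulic diameter D_h = 4A/P = D_o - D_i = 0.155 - 0.109 = 0.046 m.
Re = ρVD_h/μ = 814·7.37·0.046/0.00196 = 1.408e+05.
ε/D_h = 0.0001/0.046 = 0.00217; Haaland gives 1/√f = -1.8 log₁₀[0.000259+4.9e-05] = 6.32, so f = 0.02504.
ΔP = f(L/D_h)(ρV²/2) = 0.02504·3.39/0.046·2.211e+04 = 4.079e+04 Pa.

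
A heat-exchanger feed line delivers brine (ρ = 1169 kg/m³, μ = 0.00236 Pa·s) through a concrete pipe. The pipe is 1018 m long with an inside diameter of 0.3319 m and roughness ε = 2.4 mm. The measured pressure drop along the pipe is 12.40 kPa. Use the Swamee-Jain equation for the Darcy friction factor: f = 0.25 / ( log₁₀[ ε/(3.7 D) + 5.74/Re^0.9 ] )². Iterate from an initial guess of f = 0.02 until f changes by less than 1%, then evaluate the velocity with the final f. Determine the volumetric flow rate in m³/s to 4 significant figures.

Rearranging Darcy-Weisbach: V = √(2·ΔP·D/(f·L·ρ)). With ε/D = 0.0024/0.3319 = 0.00723, iterate starting from f = 0.02:
  f = 0.02 → V = √(2·1.24e+04·0.3319/(0.02·1018·1169)) = 0.5881 m/s; Re = ρVD/μ = 9.668e+04; f → 0.03509
  f = 0.03509 → V = 0.444 m/s; Re = 7.299e+04; f → 0.03537
Converged (Δf/f < 1%). With the final f = 0.03537: V = √(2·1.24e+04·0.3319/(0.03537·1018·1169)) = 0.4422 m/s.
Q = V·A = 0.4422·(π/4·0.3319²) = 0.03826 m³/s = 0.03826 m³/s.

Q ≈ 0.03826 m³/s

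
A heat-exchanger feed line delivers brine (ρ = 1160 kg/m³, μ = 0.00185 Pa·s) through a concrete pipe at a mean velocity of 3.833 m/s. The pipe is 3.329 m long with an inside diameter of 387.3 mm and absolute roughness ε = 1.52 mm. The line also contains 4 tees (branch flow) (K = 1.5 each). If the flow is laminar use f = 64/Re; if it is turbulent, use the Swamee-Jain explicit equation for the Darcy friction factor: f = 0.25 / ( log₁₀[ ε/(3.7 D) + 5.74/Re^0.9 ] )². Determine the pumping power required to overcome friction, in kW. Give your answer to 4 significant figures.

P ≈ 24.03 kW

Reynolds number Re = ρVD/μ = 1160 · 3.833 · 0.3873 / 0.00185 = 9.308e+05.
Re > 4000 → turbulent. Relative roughness ε/D = 0.00152/0.3873 = 0.00392. Swamee-Jain: f = 0.25/(log₁₀[0.00392/3.7 + 5.74/9.308e+05^0.9])² = 0.25/(log₁₀[0.00106 + 2.44e-05])² = 0.25/(-2.965)² = 0.02845.
Total minor-loss coefficient ΣK = 4·1.5 = 6.
ΔP = [f·L/D + ΣK]·(ρV²/2) = [0.02845·3.329/0.3873 + 6]·(1160·3.833²/2) = [0.2445 + 6]·8521 = 5.321e+04 Pa.
Q = V·A = 3.833·0.1178 = 0.4516 m³/s.
Pumping power P = QΔP = 0.4516·5.321e+04 = 24029 W = 24.03 kW.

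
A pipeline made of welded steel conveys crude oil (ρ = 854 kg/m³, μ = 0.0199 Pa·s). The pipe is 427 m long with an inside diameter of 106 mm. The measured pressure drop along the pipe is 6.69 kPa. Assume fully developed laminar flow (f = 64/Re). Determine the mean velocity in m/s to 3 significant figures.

For laminar flow, f = 64/Re with Re = ρVD/μ, so Darcy-Weisbach reduces to ΔP = 32μLV/D². Solving for V: V = ΔP·D²/(32μL) = 6690·(0.106)²/(32·0.0199·427) = 0.2764 m/s.
Check: Re = ρVD/μ = 854·0.2764·0.106/0.0199 = 1258 < 2300, so the laminar assumption holds.

V ≈ 0.276 m/s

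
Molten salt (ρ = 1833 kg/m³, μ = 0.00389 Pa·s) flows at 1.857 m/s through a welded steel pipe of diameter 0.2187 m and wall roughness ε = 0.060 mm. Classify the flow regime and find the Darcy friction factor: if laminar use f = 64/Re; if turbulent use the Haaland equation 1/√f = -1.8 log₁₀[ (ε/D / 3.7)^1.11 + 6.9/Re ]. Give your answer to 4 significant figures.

Re = ρVD/μ = 1833·1.857·0.2187/0.00389 = 1.914e+05.
Re > 4000 → turbulent. ε/D = 6e-05/0.2187 = 0.000274; Haaland: 1/√f = -1.8 log₁₀[2.61e-05 + 3.61e-05] = 7.572, so f = 0.01744.

f ≈ 0.01744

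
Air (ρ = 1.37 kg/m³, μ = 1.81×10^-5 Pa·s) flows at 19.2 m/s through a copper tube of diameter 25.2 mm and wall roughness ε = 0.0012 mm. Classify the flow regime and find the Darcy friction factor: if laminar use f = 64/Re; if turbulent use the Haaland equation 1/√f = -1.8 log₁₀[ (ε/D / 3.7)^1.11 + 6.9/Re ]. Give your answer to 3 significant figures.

f ≈ 0.0223

Re = ρVD/μ = 1.37·19.2·0.0252/1.81e-05 = 3.662e+04.
Re > 4000 → turbulent. ε/D = 1.2e-06/0.0252 = 4.76e-05; Haaland: 1/√f = -1.8 log₁₀[3.73e-06 + 0.000188] = 6.689, so f = 0.02235.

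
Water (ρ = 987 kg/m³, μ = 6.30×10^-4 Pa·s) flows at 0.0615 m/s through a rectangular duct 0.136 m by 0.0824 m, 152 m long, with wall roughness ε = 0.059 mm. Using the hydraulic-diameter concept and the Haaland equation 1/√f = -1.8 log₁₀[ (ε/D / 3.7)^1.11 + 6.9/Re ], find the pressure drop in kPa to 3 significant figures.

ΔP ≈ 0.0876 kPa

Hydraulic diameter D_h = 4A/P = 4·(0.136·0.0824)/(2·(0.136+0.0824)) = 0.04483/0.4368 = 0.1026 m.
Re = ρVD_h/μ = 987·0.0615·0.1026/0.00063 = 9888.
ε/D_h = 5.9e-05/0.1026 = 0.000575; Haaland gives 1/√f = -1.8 log₁₀[5.92e-05+0.000698] = 5.618, so f = 0.03169.
ΔP = f(L/D_h)(ρV²/2) = 0.03169·152/0.1026·1.867 = 87.61 Pa.
ΔP = 0.0876 kPa.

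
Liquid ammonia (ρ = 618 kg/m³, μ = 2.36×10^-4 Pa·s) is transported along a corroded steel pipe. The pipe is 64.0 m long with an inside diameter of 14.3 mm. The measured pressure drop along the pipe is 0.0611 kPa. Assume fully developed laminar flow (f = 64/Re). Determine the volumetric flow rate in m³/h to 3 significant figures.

For laminar flow, f = 64/Re with Re = ρVD/μ, so Darcy-Weisbach reduces to ΔP = 32μLV/D². Solving for V: V = ΔP·D²/(32μL) = 61.1·(0.0143)²/(32·0.000236·64) = 0.02585 m/s.
Check: Re = ρVD/μ = 618·0.02585·0.0143/0.000236 = 968 < 2300, so the laminar assumption holds.
Q = V·A = 0.02585·(π/4·0.0143²) = 4.152e-06 m³/s = 0.0149 m³/h.

Q ≈ 0.0149 m³/h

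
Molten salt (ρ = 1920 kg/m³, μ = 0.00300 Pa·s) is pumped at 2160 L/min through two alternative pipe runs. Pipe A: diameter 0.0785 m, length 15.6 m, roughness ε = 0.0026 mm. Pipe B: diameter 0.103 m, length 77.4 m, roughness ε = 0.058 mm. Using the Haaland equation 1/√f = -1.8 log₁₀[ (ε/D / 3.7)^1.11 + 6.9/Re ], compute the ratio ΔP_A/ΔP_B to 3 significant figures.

ΔP_A/ΔP_B ≈ 0.598

Pipe A: V = Q/A = 0.036/0.00484 = 7.438 m/s; Re = 3.737e+05; ε/D = 3.31e-05; Haaland → f = 0.0141; ΔP_A = f(L/D)(ρV²/2) = 1.488e+05 Pa.
Pipe B: V = Q/A = 0.036/0.008332 = 4.321 m/s; Re = 2.848e+05; ε/D = 0.000563; Haaland → f = 0.01849; ΔP_B = f(L/D)(ρV²/2) = 2.49e+05 Pa.
ΔP_A/ΔP_B = 1.488e+05/2.49e+05 = 0.598.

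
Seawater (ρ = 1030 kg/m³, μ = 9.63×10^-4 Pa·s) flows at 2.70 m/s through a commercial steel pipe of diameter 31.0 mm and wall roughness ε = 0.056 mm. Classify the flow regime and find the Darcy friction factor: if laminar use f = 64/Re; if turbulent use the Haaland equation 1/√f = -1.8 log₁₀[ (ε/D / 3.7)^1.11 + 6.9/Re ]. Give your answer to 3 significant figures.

Re = ρVD/μ = 1030·2.7·0.031/0.000963 = 8.952e+04.
Re > 4000 → turbulent. ε/D = 5.6e-05/0.031 = 0.00181; Haaland: 1/√f = -1.8 log₁₀[0.000211 + 7.71e-05] = 6.373, so f = 0.02462.

f ≈ 0.0246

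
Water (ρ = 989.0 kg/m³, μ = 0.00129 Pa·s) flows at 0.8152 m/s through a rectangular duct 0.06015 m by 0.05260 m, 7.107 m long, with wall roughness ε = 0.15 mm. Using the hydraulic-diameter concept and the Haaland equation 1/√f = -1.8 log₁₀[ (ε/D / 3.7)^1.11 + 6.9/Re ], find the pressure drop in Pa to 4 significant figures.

Hydraulic diameter D_h = 4A/P = 4·(0.06015·0.0526)/(2·(0.06015+0.0526)) = 0.01266/0.2255 = 0.05612 m.
Re = ρVD_h/μ = 989·0.8152·0.05612/0.00129 = 3.508e+04.
ε/D_h = 0.00015/0.05612 = 0.00267; Haaland gives 1/√f = -1.8 log₁₀[0.000326+0.000197] = 5.907, so f = 0.02866.
ΔP = f(L/D_h)(ρV²/2) = 0.02866·7.107/0.05612·328.6 = 1193 Pa.

ΔP ≈ 1193 Pa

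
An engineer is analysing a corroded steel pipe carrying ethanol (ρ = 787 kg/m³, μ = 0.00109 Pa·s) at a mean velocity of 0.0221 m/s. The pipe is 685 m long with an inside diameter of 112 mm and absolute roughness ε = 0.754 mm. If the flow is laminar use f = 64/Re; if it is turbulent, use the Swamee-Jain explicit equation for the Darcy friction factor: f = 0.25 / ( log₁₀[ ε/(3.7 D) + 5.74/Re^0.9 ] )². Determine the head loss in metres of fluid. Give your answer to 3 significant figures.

Reynolds number Re = ρVD/μ = 787 · 0.0221 · 0.112 / 0.00109 = 1787.
Re < 2300 → laminar flow, so f = 64/Re = 64/1787 = 0.03581 (the turbulent correlation is not needed).
Darcy-Weisbach: ΔP = f(L/D)(ρV²/2) = 0.03581·(685/0.112)·(787·0.0221²/2) = 0.03581·6116·0.1922 = 42.09 Pa.
Head loss h_f = ΔP/(ρg) = 42.09/(787·9.81) = 0.00545 m.

h_f ≈ 0.00545 m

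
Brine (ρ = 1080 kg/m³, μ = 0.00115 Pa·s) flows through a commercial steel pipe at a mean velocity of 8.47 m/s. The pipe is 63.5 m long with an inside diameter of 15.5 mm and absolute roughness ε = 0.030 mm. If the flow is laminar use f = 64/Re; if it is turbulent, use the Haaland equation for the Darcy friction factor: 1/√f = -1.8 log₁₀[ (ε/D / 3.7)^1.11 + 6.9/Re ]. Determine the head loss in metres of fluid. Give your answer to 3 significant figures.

h_f ≈ 367 m

Reynolds number Re = ρVD/μ = 1080 · 8.47 · 0.0155 / 0.00115 = 1.233e+05.
Re > 4000 → turbulent. Relative roughness ε/D = 3e-05/0.0155 = 0.00194. Haaland: 1/√f = -1.8 log₁₀[(0.00194/3.7)^1.11 + 6.9/1.233e+05] = -1.8 log₁₀[0.000228 + 5.6e-05] = 6.385, so f = 0.02453.
Darcy-Weisbach: ΔP = f(L/D)(ρV²/2) = 0.02453·(63.5/0.0155)·(1080·8.47²/2) = 0.02453·4097·3.874e+04 = 3.894e+06 Pa.
Head loss h_f = ΔP/(ρg) = 3.894e+06/(1080·9.81) = 367 m.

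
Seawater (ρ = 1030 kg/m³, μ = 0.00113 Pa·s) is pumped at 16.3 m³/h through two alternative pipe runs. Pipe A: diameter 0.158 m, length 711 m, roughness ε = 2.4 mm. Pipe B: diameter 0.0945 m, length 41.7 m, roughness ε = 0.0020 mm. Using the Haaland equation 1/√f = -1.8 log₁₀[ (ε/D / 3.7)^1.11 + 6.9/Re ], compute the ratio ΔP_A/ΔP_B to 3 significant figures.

Pipe A: V = Q/A = 0.004528/0.01961 = 0.2309 m/s; Re = 3.326e+04; ε/D = 0.0152; Haaland → f = 0.04528; ΔP_A = f(L/D)(ρV²/2) = 5596 Pa.
Pipe B: V = Q/A = 0.004528/0.007014 = 0.6456 m/s; Re = 5.561e+04; ε/D = 2.12e-05; Haaland → f = 0.02028; ΔP_B = f(L/D)(ρV²/2) = 1921 Pa.
ΔP_A/ΔP_B = 5596/1921 = 2.91.

ΔP_A/ΔP_B ≈ 2.91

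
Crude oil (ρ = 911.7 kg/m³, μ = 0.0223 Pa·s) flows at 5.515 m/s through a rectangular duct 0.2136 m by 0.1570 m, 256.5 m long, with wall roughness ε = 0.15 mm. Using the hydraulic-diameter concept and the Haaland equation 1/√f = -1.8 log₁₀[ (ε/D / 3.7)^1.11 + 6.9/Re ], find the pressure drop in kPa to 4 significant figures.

Hydraulic diameter D_h = 4A/P = 4·(0.2136·0.157)/(2·(0.2136+0.157)) = 0.1341/0.7412 = 0.181 m.
Re = ρVD_h/μ = 911.7·5.515·0.181/0.0223 = 4.081e+04.
ε/D_h = 0.00015/0.181 = 0.000829; Haaland gives 1/√f = -1.8 log₁₀[8.89e-05+0.000169] = 6.459, so f = 0.02397.
ΔP = f(L/D_h)(ρV²/2) = 0.02397·256.5/0.181·1.386e+04 = 4.71e+05 Pa.
ΔP = 471.0 kPa.

ΔP ≈ 471.0 kPa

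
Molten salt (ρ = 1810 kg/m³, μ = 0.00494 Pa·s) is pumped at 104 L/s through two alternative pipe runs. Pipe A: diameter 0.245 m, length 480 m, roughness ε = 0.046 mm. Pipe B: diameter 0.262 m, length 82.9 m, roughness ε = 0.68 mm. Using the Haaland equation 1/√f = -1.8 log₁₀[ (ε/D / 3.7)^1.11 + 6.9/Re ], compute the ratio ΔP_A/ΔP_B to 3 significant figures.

ΔP_A/ΔP_B ≈ 5.26

Pipe A: V = Q/A = 0.104/0.04714 = 2.206 m/s; Re = 1.98e+05; ε/D = 0.000188; Haaland → f = 0.01681; ΔP_A = f(L/D)(ρV²/2) = 1.451e+05 Pa.
Pipe B: V = Q/A = 0.104/0.05391 = 1.929 m/s; Re = 1.852e+05; ε/D = 0.0026; Haaland → f = 0.02589; ΔP_B = f(L/D)(ρV²/2) = 2.759e+04 Pa.
ΔP_A/ΔP_B = 1.451e+05/2.759e+04 = 5.26.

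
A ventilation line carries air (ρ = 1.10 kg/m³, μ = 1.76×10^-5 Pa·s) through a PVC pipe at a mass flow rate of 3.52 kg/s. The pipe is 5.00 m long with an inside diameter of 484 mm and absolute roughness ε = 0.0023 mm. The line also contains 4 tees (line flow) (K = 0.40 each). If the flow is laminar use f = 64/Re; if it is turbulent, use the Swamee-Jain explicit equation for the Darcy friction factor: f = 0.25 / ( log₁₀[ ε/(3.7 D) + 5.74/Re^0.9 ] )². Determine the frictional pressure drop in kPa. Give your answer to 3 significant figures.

ΔP ≈ 0.289 kPa

A = πD²/4 = π(0.484)²/4 = 0.184 m²; mean velocity V = ṁ/(ρA) = 3.52/(1.1 · 0.184) = 17.39 m/s.
Reynolds number Re = ρVD/μ = 1.1 · 17.39 · 0.484 / 1.76e-05 = 5.261e+05.
Re > 4000 → turbulent. Relative roughness ε/D = 2.3e-06/0.484 = 4.75e-06. Swamee-Jain: f = 0.25/(log₁₀[4.75e-06/3.7 + 5.74/5.261e+05^0.9])² = 0.25/(log₁₀[1.28e-06 + 4.07e-05])² = 0.25/(-4.377)² = 0.01305.
Total minor-loss coefficient ΣK = 4·0.4 = 1.6.
ΔP = [f·L/D + ΣK]·(ρV²/2) = [0.01305·5/0.484 + 1.6]·(1.1·17.39²/2) = [0.1348 + 1.6]·166.4 = 288.6 Pa.
ΔP = 288.6 Pa = 0.289 kPa.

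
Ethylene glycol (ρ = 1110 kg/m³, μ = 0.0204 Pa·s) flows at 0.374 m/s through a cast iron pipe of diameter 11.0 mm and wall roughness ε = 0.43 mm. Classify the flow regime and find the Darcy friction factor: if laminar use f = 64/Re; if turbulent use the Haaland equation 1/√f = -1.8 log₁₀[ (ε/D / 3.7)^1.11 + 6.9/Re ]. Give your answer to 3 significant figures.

Re = ρVD/μ = 1110·0.374·0.011/0.0204 = 223.8.
Re < 2300 → laminar, so f = 64/Re = 0.2859 (roughness is irrelevant in laminar flow).

f ≈ 0.286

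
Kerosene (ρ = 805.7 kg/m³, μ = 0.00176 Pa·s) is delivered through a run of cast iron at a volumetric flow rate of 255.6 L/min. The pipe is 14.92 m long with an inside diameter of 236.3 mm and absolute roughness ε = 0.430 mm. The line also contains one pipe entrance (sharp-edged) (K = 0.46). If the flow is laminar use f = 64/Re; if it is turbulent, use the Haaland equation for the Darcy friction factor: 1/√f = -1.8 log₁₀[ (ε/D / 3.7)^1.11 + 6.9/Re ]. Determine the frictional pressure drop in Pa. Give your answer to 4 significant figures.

ΔP ≈ 9.656 Pa

Q = 255.6 L/min = 255.6/60000 = 0.00426 m³/s.
Cross-sectional area A = πD²/4 = π(0.2363)²/4 = 0.04385 m²; mean velocity V = Q/A = 0.00426/0.04385 = 0.09714 m/s.
Reynolds number Re = ρVD/μ = 805.7 · 0.09714 · 0.2363 / 0.00176 = 1.051e+04.
Re > 4000 → turbulent. Relative roughness ε/D = 0.00043/0.2363 = 0.00182. Haaland: 1/√f = -1.8 log₁₀[(0.00182/3.7)^1.11 + 6.9/1.051e+04] = -1.8 log₁₀[0.000213 + 0.000657] = 5.509, so f = 0.03295.
Total minor-loss coefficient ΣK = 1·0.46 = 0.46.
ΔP = [f·L/D + ΣK]·(ρV²/2) = [0.03295·14.92/0.2363 + 0.46]·(805.7·0.09714²/2) = [2.08 + 0.46]·3.801 = 9.656 Pa.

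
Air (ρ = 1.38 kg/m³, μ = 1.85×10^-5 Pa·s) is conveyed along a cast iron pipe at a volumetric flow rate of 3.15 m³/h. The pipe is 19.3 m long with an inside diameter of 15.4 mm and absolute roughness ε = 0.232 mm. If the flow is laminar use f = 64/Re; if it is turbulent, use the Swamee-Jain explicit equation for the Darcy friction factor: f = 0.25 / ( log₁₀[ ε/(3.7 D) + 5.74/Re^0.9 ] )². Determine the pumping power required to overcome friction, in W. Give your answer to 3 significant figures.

Q = 3.15 m³/h = 3.15/3600 = 0.000875 m³/s.
Cross-sectional area A = πD²/4 = π(0.0154)²/4 = 0.0001863 m²; mean velocity V = Q/A = 0.000875/0.0001863 = 4.698 m/s.
Reynolds number Re = ρVD/μ = 1.38 · 4.698 · 0.0154 / 1.85e-05 = 5396.
Re > 4000 → turbulent. Relative roughness ε/D = 0.000232/0.0154 = 0.0151. Swamee-Jain: f = 0.25/(log₁₀[0.0151/3.7 + 5.74/5396^0.9])² = 0.25/(log₁₀[0.00407 + 0.00251])² = 0.25/(-2.182)² = 0.05253.
Darcy-Weisbach: ΔP = f(L/D)(ρV²/2) = 0.05253·(19.3/0.0154)·(1.38·4.698²/2) = 0.05253·1253·15.23 = 1002 Pa.
Pumping power P = QΔP = 0.000875·1002 = 0.8771 W = 0.877 W.

P ≈ 0.877 W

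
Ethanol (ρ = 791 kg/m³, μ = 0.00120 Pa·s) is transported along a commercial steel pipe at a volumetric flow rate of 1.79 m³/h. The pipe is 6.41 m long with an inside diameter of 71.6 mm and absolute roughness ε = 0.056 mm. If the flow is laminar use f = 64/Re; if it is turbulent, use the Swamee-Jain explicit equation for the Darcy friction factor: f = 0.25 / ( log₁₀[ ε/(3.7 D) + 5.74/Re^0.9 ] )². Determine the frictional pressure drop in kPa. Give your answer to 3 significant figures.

ΔP ≈ 0.0201 kPa

Q = 1.79 m³/h = 1.79/3600 = 0.0004972 m³/s.
Cross-sectional area A = πD²/4 = π(0.0716)²/4 = 0.004026 m²; mean velocity V = Q/A = 0.0004972/0.004026 = 0.1235 m/s.
Reynolds number Re = ρVD/μ = 791 · 0.1235 · 0.0716 / 0.0012 = 5828.
Re > 4000 → turbulent. Relative roughness ε/D = 5.6e-05/0.0716 = 0.000782. Swamee-Jain: f = 0.25/(log₁₀[0.000782/3.7 + 5.74/5828^0.9])² = 0.25/(log₁₀[0.000211 + 0.00234])² = 0.25/(-2.593)² = 0.03719.
Darcy-Weisbach: ΔP = f(L/D)(ρV²/2) = 0.03719·(6.41/0.0716)·(791·0.1235²/2) = 0.03719·89.53·6.031 = 20.08 Pa.
ΔP = 20.08 Pa = 0.0201 kPa.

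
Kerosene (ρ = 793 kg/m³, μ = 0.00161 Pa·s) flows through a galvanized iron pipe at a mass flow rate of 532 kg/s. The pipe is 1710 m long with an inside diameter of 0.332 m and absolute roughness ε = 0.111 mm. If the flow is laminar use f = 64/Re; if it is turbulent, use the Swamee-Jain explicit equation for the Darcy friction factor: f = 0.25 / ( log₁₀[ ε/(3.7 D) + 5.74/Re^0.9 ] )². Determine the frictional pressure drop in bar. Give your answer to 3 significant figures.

A = πD²/4 = π(0.332)²/4 = 0.08657 m²; mean velocity V = ṁ/(ρA) = 532/(793 · 0.08657) = 7.749 m/s.
Reynolds number Re = ρVD/μ = 793 · 7.749 · 0.332 / 0.00161 = 1.267e+06.
Re > 4000 → turbulent. Relative roughness ε/D = 0.000111/0.332 = 0.000334. Swamee-Jain: f = 0.25/(log₁₀[0.000334/3.7 + 5.74/1.267e+06^0.9])² = 0.25/(log₁₀[9.04e-05 + 1.85e-05])² = 0.25/(-3.963)² = 0.01592.
Darcy-Weisbach: ΔP = f(L/D)(ρV²/2) = 0.01592·(1710/0.332)·(793·7.749²/2) = 0.01592·5151·2.381e+04 = 1.952e+06 Pa.
ΔP = 1.952e+06 Pa = 19.5 bar.

ΔP ≈ 19.5 bar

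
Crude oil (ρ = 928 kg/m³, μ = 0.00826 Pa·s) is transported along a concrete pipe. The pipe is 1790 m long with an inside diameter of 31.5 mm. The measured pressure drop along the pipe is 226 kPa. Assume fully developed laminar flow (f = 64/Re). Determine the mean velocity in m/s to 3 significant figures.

V ≈ 0.474 m/s

For laminar flow, f = 64/Re with Re = ρVD/μ, so Darcy-Weisbach reduces to ΔP = 32μLV/D². Solving for V: V = ΔP·D²/(32μL) = 2.26e+05·(0.0315)²/(32·0.00826·1790) = 0.474 m/s.
Check: Re = ρVD/μ = 928·0.474·0.0315/0.00826 = 1677 < 2300, so the laminar assumption holds.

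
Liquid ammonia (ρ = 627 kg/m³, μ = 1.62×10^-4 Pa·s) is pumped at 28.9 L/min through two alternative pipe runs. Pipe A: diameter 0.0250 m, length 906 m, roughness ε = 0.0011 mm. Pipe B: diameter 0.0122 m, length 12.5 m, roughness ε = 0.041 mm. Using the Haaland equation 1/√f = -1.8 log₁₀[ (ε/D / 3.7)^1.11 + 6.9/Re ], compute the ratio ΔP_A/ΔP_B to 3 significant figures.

ΔP_A/ΔP_B ≈ 1.32

Pipe A: V = Q/A = 0.0004817/0.0004909 = 0.9812 m/s; Re = 9.494e+04; ε/D = 4.4e-05; Haaland → f = 0.01819; ΔP_A = f(L/D)(ρV²/2) = 1.99e+05 Pa.
Pipe B: V = Q/A = 0.0004817/0.0001169 = 4.12 m/s; Re = 1.946e+05; ε/D = 0.00336; Haaland → f = 0.02765; ΔP_B = f(L/D)(ρV²/2) = 1.508e+05 Pa.
ΔP_A/ΔP_B = 1.99e+05/1.508e+05 = 1.32.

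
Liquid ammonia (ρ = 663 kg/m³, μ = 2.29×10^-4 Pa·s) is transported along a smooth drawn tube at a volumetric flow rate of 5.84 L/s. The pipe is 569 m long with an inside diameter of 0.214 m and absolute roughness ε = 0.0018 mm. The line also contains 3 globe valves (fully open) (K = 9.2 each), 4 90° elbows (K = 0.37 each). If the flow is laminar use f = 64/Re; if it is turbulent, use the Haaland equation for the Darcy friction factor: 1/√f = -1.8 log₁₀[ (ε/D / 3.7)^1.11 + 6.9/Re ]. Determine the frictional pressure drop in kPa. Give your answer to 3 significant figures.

ΔP ≈ 0.668 kPa

Q = 5.84 L/s = 5.84/1000 = 0.00584 m³/s.
Cross-sectional area A = πD²/4 = π(0.214)²/4 = 0.03597 m²; mean velocity V = Q/A = 0.00584/0.03597 = 0.1624 m/s.
Reynolds number Re = ρVD/μ = 663 · 0.1624 · 0.214 / 0.000229 = 1.006e+05.
Re > 4000 → turbulent. Relative roughness ε/D = 1.8e-06/0.214 = 8.41e-06. Haaland: 1/√f = -1.8 log₁₀[(8.41e-06/3.7)^1.11 + 6.9/1.006e+05] = -1.8 log₁₀[5.44e-07 + 6.86e-05] = 7.489, so f = 0.01783.
Total minor-loss coefficient ΣK = 3·9.2 + 4·0.37 = 29.1.
ΔP = [f·L/D + ΣK]·(ρV²/2) = [0.01783·569/0.214 + 29.1]·(663·0.1624²/2) = [47.41 + 29.1]·8.739 = 668.5 Pa.
ΔP = 668.5 Pa = 0.668 kPa.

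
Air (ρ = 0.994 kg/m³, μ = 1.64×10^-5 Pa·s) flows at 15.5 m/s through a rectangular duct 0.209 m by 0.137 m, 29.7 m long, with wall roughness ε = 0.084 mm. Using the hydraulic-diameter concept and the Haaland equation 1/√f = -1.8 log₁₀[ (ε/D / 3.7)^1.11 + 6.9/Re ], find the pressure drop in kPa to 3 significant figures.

ΔP ≈ 0.410 kPa

Hydraulic diameter D_h = 4A/P = 4·(0.209·0.137)/(2·(0.209+0.137)) = 0.1145/0.692 = 0.1655 m.
Re = ρVD_h/μ = 0.994·15.5·0.1655/1.64e-05 = 1.555e+05.
ε/D_h = 8.4e-05/0.1655 = 0.000508; Haaland gives 1/√f = -1.8 log₁₀[5.16e-05+4.44e-05] = 7.232, so f = 0.01912.
ΔP = f(L/D_h)(ρV²/2) = 0.01912·29.7/0.1655·119.4 = 409.6 Pa.
ΔP = 0.410 kPa.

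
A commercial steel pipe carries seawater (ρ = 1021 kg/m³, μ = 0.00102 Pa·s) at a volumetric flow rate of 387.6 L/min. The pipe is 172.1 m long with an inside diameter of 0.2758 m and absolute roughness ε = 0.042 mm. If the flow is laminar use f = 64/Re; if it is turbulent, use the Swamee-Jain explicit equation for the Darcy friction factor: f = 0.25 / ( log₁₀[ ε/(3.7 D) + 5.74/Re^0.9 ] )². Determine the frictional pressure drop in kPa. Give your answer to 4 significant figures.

Q = 387.6 L/min = 387.6/60000 = 0.00646 m³/s.
Cross-sectional area A = πD²/4 = π(0.2758)²/4 = 0.05974 m²; mean velocity V = Q/A = 0.00646/0.05974 = 0.1081 m/s.
Reynolds number Re = ρVD/μ = 1021 · 0.1081 · 0.2758 / 0.00102 = 2.985e+04.
Re > 4000 → turbulent. Relative roughness ε/D = 4.2e-05/0.2758 = 0.000152. Swamee-Jain: f = 0.25/(log₁₀[0.000152/3.7 + 5.74/2.985e+04^0.9])² = 0.25/(log₁₀[4.12e-05 + 0.000539])² = 0.25/(-3.237)² = 0.02387.
Darcy-Weisbach: ΔP = f(L/D)(ρV²/2) = 0.02387·(172.1/0.2758)·(1021·0.1081²/2) = 0.02387·624·5.969 = 88.89 Pa.
ΔP = 88.89 Pa = 0.08889 kPa.

ΔP ≈ 0.08889 kPa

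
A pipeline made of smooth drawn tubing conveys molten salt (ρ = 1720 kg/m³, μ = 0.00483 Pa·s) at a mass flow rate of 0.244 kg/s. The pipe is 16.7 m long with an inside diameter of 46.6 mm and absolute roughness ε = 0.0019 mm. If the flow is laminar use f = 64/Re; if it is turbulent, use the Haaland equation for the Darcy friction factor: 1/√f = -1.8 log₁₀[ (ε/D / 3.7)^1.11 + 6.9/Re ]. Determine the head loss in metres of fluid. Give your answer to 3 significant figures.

A = πD²/4 = π(0.0466)²/4 = 0.001706 m²; mean velocity V = ṁ/(ρA) = 0.244/(1720 · 0.001706) = 0.08318 m/s.
Reynolds number Re = ρVD/μ = 1720 · 0.08318 · 0.0466 / 0.00483 = 1380.
Re < 2300 → laminar flow, so f = 64/Re = 64/1380 = 0.04637 (the turbulent correlation is not needed).
Darcy-Weisbach: ΔP = f(L/D)(ρV²/2) = 0.04637·(16.7/0.0466)·(1720·0.08318²/2) = 0.04637·358.4·5.95 = 98.86 Pa.
Head loss h_f = ΔP/(ρg) = 98.86/(1720·9.81) = 0.00586 m.

h_f ≈ 0.00586 m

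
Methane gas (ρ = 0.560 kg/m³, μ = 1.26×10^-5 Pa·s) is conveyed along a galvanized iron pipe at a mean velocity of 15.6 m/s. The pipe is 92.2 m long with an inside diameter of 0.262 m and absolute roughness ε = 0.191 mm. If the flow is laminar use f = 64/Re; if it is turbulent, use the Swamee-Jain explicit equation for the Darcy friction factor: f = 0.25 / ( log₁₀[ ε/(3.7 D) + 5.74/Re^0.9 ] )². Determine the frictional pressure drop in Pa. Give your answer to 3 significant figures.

Reynolds number Re = ρVD/μ = 0.56 · 15.6 · 0.262 / 1.26e-05 = 1.817e+05.
Re > 4000 → turbulent. Relative roughness ε/D = 0.000191/0.262 = 0.000729. Swamee-Jain: f = 0.25/(log₁₀[0.000729/3.7 + 5.74/1.817e+05^0.9])² = 0.25/(log₁₀[0.000197 + 0.000106])² = 0.25/(-3.518)² = 0.0202.
Darcy-Weisbach: ΔP = f(L/D)(ρV²/2) = 0.0202·(92.2/0.262)·(0.56·15.6²/2) = 0.0202·351.9·68.14 = 484.3 Pa.

ΔP ≈ 484 Pa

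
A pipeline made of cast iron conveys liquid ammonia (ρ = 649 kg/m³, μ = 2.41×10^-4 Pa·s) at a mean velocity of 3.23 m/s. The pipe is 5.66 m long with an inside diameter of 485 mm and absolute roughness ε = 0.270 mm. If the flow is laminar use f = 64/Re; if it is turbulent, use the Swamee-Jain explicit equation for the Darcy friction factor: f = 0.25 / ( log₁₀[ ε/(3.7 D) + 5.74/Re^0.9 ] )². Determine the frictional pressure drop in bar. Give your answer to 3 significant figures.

ΔP ≈ 0.00682 bar

Reynolds number Re = ρVD/μ = 649 · 3.23 · 0.485 / 0.000241 = 4.219e+06.
Re > 4000 → turbulent. Relative roughness ε/D = 0.00027/0.485 = 0.000557. Swamee-Jain: f = 0.25/(log₁₀[0.000557/3.7 + 5.74/4.219e+06^0.9])² = 0.25/(log₁₀[0.00015 + 6.26e-06])² = 0.25/(-3.805)² = 0.01727.
Darcy-Weisbach: ΔP = f(L/D)(ρV²/2) = 0.01727·(5.66/0.485)·(649·3.23²/2) = 0.01727·11.67·3385 = 682.3 Pa.
ΔP = 682.3 Pa = 0.00682 bar.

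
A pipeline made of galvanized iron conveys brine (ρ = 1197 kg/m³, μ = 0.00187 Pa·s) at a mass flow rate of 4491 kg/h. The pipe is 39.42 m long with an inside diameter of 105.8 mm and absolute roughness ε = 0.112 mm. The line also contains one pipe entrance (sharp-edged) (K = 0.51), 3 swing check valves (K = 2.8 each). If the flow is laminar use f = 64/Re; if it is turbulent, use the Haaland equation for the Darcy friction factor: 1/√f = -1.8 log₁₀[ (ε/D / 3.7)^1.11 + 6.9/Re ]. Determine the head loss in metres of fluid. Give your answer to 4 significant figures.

ṁ = 4491 kg/h = 4491/3600 = 1.248 kg/s.
A = πD²/4 = π(0.1058)²/4 = 0.008791 m²; mean velocity V = ṁ/(ρA) = 1.248/(1197 · 0.008791) = 0.1185 m/s.
Reynolds number Re = ρVD/μ = 1197 · 0.1185 · 0.1058 / 0.00187 = 8028.
Re > 4000 → turbulent. Relative roughness ε/D = 0.000112/0.1058 = 0.00106. Haaland: 1/√f = -1.8 log₁₀[(0.00106/3.7)^1.11 + 6.9/8028] = -1.8 log₁₀[0.000117 + 0.000859] = 5.419, so f = 0.03405.
Total minor-loss coefficient ΣK = 1·0.51 + 3·2.8 = 8.91.
ΔP = [f·L/D + ΣK]·(ρV²/2) = [0.03405·39.42/0.1058 + 8.91]·(1197·0.1185²/2) = [12.69 + 8.91]·8.411 = 181.7 Pa.
Head loss h_f = ΔP/(ρg) = 181.7/(1197·9.81) = 0.01547 m.

h_f ≈ 0.01547 m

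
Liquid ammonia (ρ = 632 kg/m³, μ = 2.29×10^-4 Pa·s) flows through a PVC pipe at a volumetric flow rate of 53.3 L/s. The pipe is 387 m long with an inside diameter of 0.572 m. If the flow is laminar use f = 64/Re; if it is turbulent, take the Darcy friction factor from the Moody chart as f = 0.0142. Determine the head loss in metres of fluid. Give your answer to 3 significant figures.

h_f ≈ 0.0211 m

Q = 53.3 L/s = 53.3/1000 = 0.0533 m³/s.
Cross-sectional area A = πD²/4 = π(0.572)²/4 = 0.257 m²; mean velocity V = Q/A = 0.0533/0.257 = 0.2074 m/s.
Reynolds number Re = ρVD/μ = 632 · 0.2074 · 0.572 / 0.000229 = 3.274e+05.
Re > 4000 → turbulent; use the Moody-chart value f = 0.0142.
Darcy-Weisbach: ΔP = f(L/D)(ρV²/2) = 0.0142·(387/0.572)·(632·0.2074²/2) = 0.0142·676.6·13.59 = 130.6 Pa.
Head loss h_f = ΔP/(ρg) = 130.6/(632·9.81) = 0.0211 m.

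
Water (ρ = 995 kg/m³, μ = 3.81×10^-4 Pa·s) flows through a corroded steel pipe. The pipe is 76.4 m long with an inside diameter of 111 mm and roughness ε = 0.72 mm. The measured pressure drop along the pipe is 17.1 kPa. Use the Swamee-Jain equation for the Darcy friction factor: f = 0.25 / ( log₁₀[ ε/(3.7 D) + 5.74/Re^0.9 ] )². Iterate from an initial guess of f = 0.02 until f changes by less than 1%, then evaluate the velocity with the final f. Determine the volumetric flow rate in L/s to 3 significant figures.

Rearranging Darcy-Weisbach: V = √(2·ΔP·D/(f·L·ρ)). With ε/D = 0.00072/0.111 = 0.00649, iterate starting from f = 0.02:
  f = 0.02 → V = √(2·1.71e+04·0.111/(0.02·76.4·995)) = 1.58 m/s; Re = ρVD/μ = 4.581e+05; f → 0.03318
  f = 0.03318 → V = 1.227 m/s; Re = 3.556e+05; f → 0.03325
Converged (Δf/f < 1%). With the final f = 0.03325: V = √(2·1.71e+04·0.111/(0.03325·76.4·995)) = 1.226 m/s.
Q = V·A = 1.226·(π/4·0.111²) = 0.01186 m³/s = 11.9 L/s.

Q ≈ 11.9 L/s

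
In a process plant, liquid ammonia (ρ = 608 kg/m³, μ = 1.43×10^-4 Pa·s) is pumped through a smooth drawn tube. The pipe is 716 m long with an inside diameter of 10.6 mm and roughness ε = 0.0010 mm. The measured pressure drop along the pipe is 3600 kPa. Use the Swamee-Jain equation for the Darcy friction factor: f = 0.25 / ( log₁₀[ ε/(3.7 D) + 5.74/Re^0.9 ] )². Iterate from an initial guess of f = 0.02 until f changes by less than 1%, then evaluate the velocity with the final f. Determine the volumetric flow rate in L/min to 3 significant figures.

Q ≈ 16.9 L/min

Rearranging Darcy-Weisbach: V = √(2·ΔP·D/(f·L·ρ)). With ε/D = 1e-06/0.0106 = 9.43e-05, iterate starting from f = 0.02:
  f = 0.02 → V = √(2·3.6e+06·0.0106/(0.02·716·608)) = 2.961 m/s; Re = ρVD/μ = 1.334e+05; f → 0.01749
  f = 0.01749 → V = 3.166 m/s; Re = 1.427e+05; f → 0.01728
  f = 0.01728 → V = 3.185 m/s; Re = 1.435e+05; f → 0.01727
Converged (Δf/f < 1%). With the final f = 0.01727: V = √(2·3.6e+06·0.0106/(0.01727·716·608)) = 3.187 m/s.
Q = V·A = 3.187·(π/4·0.0106²) = 0.0002812 m³/s = 16.9 L/min.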